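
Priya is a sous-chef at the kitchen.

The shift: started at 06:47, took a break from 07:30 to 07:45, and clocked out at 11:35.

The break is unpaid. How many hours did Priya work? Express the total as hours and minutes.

The shift: 06:47–11:35 = 4 h 48 min; less 15 min break → 4 h 33 min

4 h 33 min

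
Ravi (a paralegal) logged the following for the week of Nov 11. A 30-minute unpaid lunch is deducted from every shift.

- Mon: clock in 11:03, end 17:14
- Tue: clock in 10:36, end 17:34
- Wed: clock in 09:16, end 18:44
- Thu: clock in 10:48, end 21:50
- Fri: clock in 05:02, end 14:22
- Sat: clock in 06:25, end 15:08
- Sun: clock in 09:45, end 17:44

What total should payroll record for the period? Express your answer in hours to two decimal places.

Mon: 11:03–17:14 = 6 h 11 min; less 30 min break → 5 h 41 min
Tue: 10:36–17:34 = 6 h 58 min; less 30 min break → 6 h 28 min
Wed: 09:16–18:44 = 9 h 28 min; less 30 min break → 8 h 58 min
Thu: 10:48–21:50 = 11 h 2 min; less 30 min break → 10 h 32 min
Fri: 05:02–14:22 = 9 h 20 min; less 30 min break → 8 h 50 min
Sat: 06:25–15:08 = 8 h 43 min; less 30 min break → 8 h 13 min
Sun: 09:45–17:44 = 7 h 59 min; less 30 min break → 7 h 29 min
Total: 5 h 41 min + 6 h 28 min + 8 h 58 min + 10 h 32 min + 8 h 50 min + 8 h 13 min + 7 h 29 min = 56 h 11 min.

56.18 hours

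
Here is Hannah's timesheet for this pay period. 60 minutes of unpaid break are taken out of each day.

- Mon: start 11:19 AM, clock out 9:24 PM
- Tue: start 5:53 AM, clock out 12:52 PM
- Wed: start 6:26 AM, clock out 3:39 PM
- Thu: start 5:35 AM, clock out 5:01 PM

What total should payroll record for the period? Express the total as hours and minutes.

33 h 43 min

Mon: 11:19 AM–9:24 PM = 10 h 5 min; less 60 min break → 9 h 5 min
Tue: 5:53 AM–12:52 PM = 6 h 59 min; less 60 min break → 5 h 59 min
Wed: 6:26 AM–3:39 PM = 9 h 13 min; less 60 min break → 8 h 13 min
Thu: 5:35 AM–5:01 PM = 11 h 26 min; less 60 min break → 10 h 26 min
Total: 9 h 5 min + 5 h 59 min + 8 h 13 min + 10 h 26 min = 33 h 43 min.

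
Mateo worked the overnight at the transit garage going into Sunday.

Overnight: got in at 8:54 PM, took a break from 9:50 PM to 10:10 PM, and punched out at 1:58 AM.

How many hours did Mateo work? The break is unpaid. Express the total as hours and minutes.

Overnight: 8:54 PM → midnight = 3 h 6 min; midnight → 1:58 AM = 1 h 58 min; span 5 h 4 min; less 20 min break → 4 h 44 min

4 h 44 min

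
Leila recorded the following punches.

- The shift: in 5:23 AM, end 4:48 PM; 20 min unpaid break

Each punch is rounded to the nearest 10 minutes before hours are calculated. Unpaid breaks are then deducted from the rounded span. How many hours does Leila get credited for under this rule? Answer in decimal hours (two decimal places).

11.17 hours

The shift: in 5:23 AM→5:20 AM, out 4:48 PM→4:50 PM; 11 h 30 min − 20 min = 11 h 10 min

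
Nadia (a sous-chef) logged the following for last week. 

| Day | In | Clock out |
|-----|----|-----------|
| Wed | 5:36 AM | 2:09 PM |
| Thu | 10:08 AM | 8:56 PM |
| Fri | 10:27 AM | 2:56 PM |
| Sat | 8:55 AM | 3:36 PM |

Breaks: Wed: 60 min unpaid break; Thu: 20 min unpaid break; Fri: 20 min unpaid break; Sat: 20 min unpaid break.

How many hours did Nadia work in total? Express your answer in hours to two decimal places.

28.52 hours

Wed: 5:36 AM–2:09 PM = 8 h 33 min; less 60 min break → 7 h 33 min
Thu: 10:08 AM–8:56 PM = 10 h 48 min; less 20 min break → 10 h 28 min
Fri: 10:27 AM–2:56 PM = 4 h 29 min; less 20 min break → 4 h 9 min
Sat: 8:55 AM–3:36 PM = 6 h 41 min; less 20 min break → 6 h 21 min
Total: 7 h 33 min + 10 h 28 min + 4 h 9 min + 6 h 21 min = 28 h 31 min.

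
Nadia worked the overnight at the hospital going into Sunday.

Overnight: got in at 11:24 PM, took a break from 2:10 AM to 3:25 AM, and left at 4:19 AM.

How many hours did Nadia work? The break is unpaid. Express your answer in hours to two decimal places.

Overnight: 11:24 PM → midnight = 0 h 36 min; midnight → 4:19 AM = 4 h 19 min; span 4 h 55 min; less 75 min break → 3 h 40 min

3.67 hours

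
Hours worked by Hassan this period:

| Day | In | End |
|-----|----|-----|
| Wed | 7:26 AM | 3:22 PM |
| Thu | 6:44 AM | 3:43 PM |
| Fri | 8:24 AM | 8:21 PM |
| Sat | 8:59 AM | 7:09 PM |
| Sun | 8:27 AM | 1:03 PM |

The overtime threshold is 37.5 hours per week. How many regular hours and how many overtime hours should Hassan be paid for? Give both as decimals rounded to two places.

Wed: 7:26 AM–3:22 PM = 7 h 56 min
Thu: 6:44 AM–3:43 PM = 8 h 59 min
Fri: 8:24 AM–8:21 PM = 11 h 57 min
Sat: 8:59 AM–7:09 PM = 10 h 10 min
Sun: 8:27 AM–1:03 PM = 4 h 36 min
Total worked: 43 h 38 min = 43.63 h.
Threshold 37.5 h → overtime 6 h 8 min, regular 37 h 30 min.

Regular 37.50 hours, overtime 6.13 hours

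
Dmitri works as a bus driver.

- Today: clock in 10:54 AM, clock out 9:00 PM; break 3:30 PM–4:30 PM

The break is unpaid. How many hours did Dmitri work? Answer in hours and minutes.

Today: 10:54 AM–9:00 PM = 10 h 6 min; less 60 min break → 9 h 6 min

9 h 6 min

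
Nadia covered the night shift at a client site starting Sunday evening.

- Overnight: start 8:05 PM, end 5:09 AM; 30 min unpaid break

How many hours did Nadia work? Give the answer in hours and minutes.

Overnight: 8:05 PM → midnight = 3 h 55 min; midnight → 5:09 AM = 5 h 9 min; span 9 h 4 min; less 30 min break → 8 h 34 min

8 h 34 min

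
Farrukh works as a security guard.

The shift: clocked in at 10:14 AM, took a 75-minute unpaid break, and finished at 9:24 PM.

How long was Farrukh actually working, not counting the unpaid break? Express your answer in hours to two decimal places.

9.92 hours

The shift: 10:14 AM–9:24 PM = 11 h 10 min; less 75 min break → 9 h 55 min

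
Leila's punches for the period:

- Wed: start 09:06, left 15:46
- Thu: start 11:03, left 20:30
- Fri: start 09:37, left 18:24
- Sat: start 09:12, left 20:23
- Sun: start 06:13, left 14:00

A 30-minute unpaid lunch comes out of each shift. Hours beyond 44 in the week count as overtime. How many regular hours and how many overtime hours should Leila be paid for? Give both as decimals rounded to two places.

Regular 41.37 hours, overtime 0.00 hours

Wed: 09:06–15:46 = 6 h 40 min; less 30 min break → 6 h 10 min
Thu: 11:03–20:30 = 9 h 27 min; less 30 min break → 8 h 57 min
Fri: 09:37–18:24 = 8 h 47 min; less 30 min break → 8 h 17 min
Sat: 09:12–20:23 = 11 h 11 min; less 30 min break → 10 h 41 min
Sun: 06:13–14:00 = 7 h 47 min; less 30 min break → 7 h 17 min
Total worked: 41 h 22 min = 41.37 h.
Threshold 44 h → overtime 0 h 0 min, regular 41 h 22 min.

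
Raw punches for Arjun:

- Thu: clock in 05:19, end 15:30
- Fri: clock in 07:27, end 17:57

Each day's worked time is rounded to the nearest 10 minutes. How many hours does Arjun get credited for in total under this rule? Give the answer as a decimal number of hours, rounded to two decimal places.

Thu: 05:19–15:30 = 10 h 11 min → rounds to 10 h 10 min
Fri: 07:27–17:57 = 10 h 30 min → rounds to 10 h 30 min
Total credited: 20 h 40 min.

20.67 hours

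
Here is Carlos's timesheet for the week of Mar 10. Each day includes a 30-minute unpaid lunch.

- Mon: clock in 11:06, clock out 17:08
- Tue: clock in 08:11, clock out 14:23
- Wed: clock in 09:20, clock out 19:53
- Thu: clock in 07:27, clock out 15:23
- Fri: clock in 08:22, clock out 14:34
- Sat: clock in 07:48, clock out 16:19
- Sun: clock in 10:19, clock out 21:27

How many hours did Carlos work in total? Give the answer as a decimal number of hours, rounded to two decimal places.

Mon: 11:06–17:08 = 6 h 2 min; less 30 min break → 5 h 32 min
Tue: 08:11–14:23 = 6 h 12 min; less 30 min break → 5 h 42 min
Wed: 09:20–19:53 = 10 h 33 min; less 30 min break → 10 h 3 min
Thu: 07:27–15:23 = 7 h 56 min; less 30 min break → 7 h 26 min
Fri: 08:22–14:34 = 6 h 12 min; less 30 min break → 5 h 42 min
Sat: 07:48–16:19 = 8 h 31 min; less 30 min break → 8 h 1 min
Sun: 10:19–21:27 = 11 h 8 min; less 30 min break → 10 h 38 min
Total: 5 h 32 min + 5 h 42 min + 10 h 3 min + 7 h 26 min + 5 h 42 min + 8 h 1 min + 10 h 38 min = 53 h 4 min.

53.07 hours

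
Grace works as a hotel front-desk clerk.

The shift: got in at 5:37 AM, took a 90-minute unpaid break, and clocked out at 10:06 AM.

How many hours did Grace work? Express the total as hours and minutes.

The shift: 5:37 AM–10:06 AM = 4 h 29 min; less 90 min break → 2 h 59 min

2 h 59 min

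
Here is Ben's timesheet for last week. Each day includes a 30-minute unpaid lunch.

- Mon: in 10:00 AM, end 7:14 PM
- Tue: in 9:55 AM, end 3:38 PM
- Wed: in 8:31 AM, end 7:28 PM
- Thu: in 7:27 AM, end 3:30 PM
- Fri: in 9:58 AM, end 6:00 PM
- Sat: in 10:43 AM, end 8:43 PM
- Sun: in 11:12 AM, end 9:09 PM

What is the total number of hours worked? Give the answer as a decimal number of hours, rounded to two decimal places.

Mon: 10:00 AM–7:14 PM = 9 h 14 min; less 30 min break → 8 h 44 min
Tue: 9:55 AM–3:38 PM = 5 h 43 min; less 30 min break → 5 h 13 min
Wed: 8:31 AM–7:28 PM = 10 h 57 min; less 30 min break → 10 h 27 min
Thu: 7:27 AM–3:30 PM = 8 h 3 min; less 30 min break → 7 h 33 min
Fri: 9:58 AM–6:00 PM = 8 h 2 min; less 30 min break → 7 h 32 min
Sat: 10:43 AM–8:43 PM = 10 h 0 min; less 30 min break → 9 h 30 min
Sun: 11:12 AM–9:09 PM = 9 h 57 min; less 30 min break → 9 h 27 min
Total: 8 h 44 min + 5 h 13 min + 10 h 27 min + 7 h 33 min + 7 h 32 min + 9 h 30 min + 9 h 27 min = 58 h 26 min.

58.43 hours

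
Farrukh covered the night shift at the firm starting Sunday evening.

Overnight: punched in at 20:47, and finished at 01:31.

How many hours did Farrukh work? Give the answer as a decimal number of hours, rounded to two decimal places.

Overnight: 20:47 → midnight = 3 h 13 min; midnight → 01:31 = 1 h 31 min; span 4 h 44 min

4.73 hours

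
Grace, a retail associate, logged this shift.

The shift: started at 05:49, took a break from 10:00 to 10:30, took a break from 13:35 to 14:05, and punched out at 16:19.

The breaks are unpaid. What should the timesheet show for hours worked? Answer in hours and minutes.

The shift: 05:49–16:19 = 10 h 30 min; less 60 min break → 9 h 30 min

9 h 30 min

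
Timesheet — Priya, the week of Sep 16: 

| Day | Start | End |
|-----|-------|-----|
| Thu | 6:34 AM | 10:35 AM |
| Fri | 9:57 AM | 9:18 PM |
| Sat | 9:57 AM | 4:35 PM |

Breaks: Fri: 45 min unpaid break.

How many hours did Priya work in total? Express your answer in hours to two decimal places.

21.25 hours

Thu: 6:34 AM–10:35 AM = 4 h 1 min
Fri: 9:57 AM–9:18 PM = 11 h 21 min; less 45 min break → 10 h 36 min
Sat: 9:57 AM–4:35 PM = 6 h 38 min
Total: 4 h 1 min + 10 h 36 min + 6 h 38 min = 21 h 15 min.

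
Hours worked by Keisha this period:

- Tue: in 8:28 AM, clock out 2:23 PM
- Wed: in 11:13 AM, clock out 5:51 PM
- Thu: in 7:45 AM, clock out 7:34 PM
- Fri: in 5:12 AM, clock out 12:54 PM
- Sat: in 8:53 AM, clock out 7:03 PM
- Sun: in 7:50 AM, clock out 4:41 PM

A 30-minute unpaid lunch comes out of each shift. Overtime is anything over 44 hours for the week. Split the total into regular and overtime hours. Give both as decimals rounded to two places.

Regular 44.00 hours, overtime 4.08 hours

Tue: 8:28 AM–2:23 PM = 5 h 55 min; less 30 min break → 5 h 25 min
Wed: 11:13 AM–5:51 PM = 6 h 38 min; less 30 min break → 6 h 8 min
Thu: 7:45 AM–7:34 PM = 11 h 49 min; less 30 min break → 11 h 19 min
Fri: 5:12 AM–12:54 PM = 7 h 42 min; less 30 min break → 7 h 12 min
Sat: 8:53 AM–7:03 PM = 10 h 10 min; less 30 min break → 9 h 40 min
Sun: 7:50 AM–4:41 PM = 8 h 51 min; less 30 min break → 8 h 21 min
Total worked: 48 h 5 min = 48.08 h.
Threshold 44 h → overtime 4 h 5 min, regular 44 h 0 min.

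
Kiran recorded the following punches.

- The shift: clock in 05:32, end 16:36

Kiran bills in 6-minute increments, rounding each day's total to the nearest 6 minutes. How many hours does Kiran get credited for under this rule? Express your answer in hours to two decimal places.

11.10 hours

The shift: 05:32–16:36 = 11 h 4 min → rounds to 11 h 6 min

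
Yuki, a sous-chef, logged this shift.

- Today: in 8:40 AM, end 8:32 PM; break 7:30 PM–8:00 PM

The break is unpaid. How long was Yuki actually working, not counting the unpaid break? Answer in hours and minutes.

11 h 22 min

Today: 8:40 AM–8:32 PM = 11 h 52 min; less 30 min break → 11 h 22 min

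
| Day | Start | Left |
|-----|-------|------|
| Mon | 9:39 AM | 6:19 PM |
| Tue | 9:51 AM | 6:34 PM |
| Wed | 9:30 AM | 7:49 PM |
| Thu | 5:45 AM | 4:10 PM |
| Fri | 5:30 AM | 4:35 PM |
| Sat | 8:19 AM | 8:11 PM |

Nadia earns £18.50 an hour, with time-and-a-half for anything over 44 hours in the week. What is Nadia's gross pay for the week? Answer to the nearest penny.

£1287.60

Mon: 9:39 AM–6:19 PM = 8 h 40 min
Tue: 9:51 AM–6:34 PM = 8 h 43 min
Wed: 9:30 AM–7:49 PM = 10 h 19 min
Thu: 5:45 AM–4:10 PM = 10 h 25 min
Fri: 5:30 AM–4:35 PM = 11 h 5 min
Sat: 8:19 AM–8:11 PM = 11 h 52 min
Total worked: 61 h 4 min = 3664 min.
Regular 44 h 0 min = 2640 min at £18.50/h; overtime 17 h 4 min = 1024 min at £27.75/h.
Pay = (2640 × £18.50 + 1024 × £27.75) ÷ 60 = £1287.60.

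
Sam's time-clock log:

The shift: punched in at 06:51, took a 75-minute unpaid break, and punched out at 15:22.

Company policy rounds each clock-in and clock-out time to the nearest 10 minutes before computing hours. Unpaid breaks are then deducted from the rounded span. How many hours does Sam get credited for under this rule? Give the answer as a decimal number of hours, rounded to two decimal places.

7.25 hours

The shift: in 06:51→06:50, out 15:22→15:20; 8 h 30 min − 75 min = 7 h 15 min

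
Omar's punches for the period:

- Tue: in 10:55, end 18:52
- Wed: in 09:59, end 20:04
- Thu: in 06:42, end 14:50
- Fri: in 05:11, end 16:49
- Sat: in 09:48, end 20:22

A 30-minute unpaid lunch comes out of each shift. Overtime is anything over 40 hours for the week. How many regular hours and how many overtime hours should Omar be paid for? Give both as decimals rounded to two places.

Regular 40.00 hours, overtime 5.87 hours

Tue: 10:55–18:52 = 7 h 57 min; less 30 min break → 7 h 27 min
Wed: 09:59–20:04 = 10 h 5 min; less 30 min break → 9 h 35 min
Thu: 06:42–14:50 = 8 h 8 min; less 30 min break → 7 h 38 min
Fri: 05:11–16:49 = 11 h 38 min; less 30 min break → 11 h 8 min
Sat: 09:48–20:22 = 10 h 34 min; less 30 min break → 10 h 4 min
Total worked: 45 h 52 min = 45.87 h.
Threshold 40 h → overtime 5 h 52 min, regular 40 h 0 min.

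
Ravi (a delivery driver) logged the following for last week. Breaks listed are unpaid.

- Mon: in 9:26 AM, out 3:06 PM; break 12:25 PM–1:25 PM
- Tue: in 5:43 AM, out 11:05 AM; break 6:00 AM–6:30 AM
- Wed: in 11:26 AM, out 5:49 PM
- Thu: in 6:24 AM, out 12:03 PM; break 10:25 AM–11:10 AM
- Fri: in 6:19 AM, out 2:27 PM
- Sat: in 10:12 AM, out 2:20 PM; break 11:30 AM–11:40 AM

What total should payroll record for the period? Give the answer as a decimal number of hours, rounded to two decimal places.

Mon: 9:26 AM–3:06 PM = 5 h 40 min; less 60 min break → 4 h 40 min
Tue: 5:43 AM–11:05 AM = 5 h 22 min; less 30 min break → 4 h 52 min
Wed: 11:26 AM–5:49 PM = 6 h 23 min
Thu: 6:24 AM–12:03 PM = 5 h 39 min; less 45 min break → 4 h 54 min
Fri: 6:19 AM–2:27 PM = 8 h 8 min
Sat: 10:12 AM–2:20 PM = 4 h 8 min; less 10 min break → 3 h 58 min
Total: 4 h 40 min + 4 h 52 min + 6 h 23 min + 4 h 54 min + 8 h 8 min + 3 h 58 min = 32 h 55 min.

32.92 hours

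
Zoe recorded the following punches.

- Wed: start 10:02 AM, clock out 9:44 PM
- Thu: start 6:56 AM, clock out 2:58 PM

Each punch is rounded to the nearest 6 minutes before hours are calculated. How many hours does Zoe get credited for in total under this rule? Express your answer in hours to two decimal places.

Wed: in 10:02 AM→10:00 AM, out 9:44 PM→9:42 PM; 11 h 42 min
Thu: in 6:56 AM→6:54 AM, out 2:58 PM→3:00 PM; 8 h 6 min
Total credited: 19 h 48 min.

19.80 hours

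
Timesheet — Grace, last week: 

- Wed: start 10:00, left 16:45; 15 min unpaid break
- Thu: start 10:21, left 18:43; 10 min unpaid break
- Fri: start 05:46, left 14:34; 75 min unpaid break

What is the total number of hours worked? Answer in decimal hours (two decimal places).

22.25 hours

Wed: 10:00–16:45 = 6 h 45 min; less 15 min break → 6 h 30 min
Thu: 10:21–18:43 = 8 h 22 min; less 10 min break → 8 h 12 min
Fri: 05:46–14:34 = 8 h 48 min; less 75 min break → 7 h 33 min
Total: 6 h 30 min + 8 h 12 min + 7 h 33 min = 22 h 15 min.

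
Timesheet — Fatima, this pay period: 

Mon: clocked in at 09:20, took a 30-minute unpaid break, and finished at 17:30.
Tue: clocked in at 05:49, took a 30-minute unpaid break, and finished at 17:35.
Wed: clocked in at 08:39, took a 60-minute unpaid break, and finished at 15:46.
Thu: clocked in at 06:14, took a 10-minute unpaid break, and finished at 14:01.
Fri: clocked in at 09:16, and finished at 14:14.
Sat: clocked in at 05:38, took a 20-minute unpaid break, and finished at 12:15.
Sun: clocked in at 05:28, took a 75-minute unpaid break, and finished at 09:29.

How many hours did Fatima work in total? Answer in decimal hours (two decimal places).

46.68 hours

Mon: 09:20–17:30 = 8 h 10 min; less 30 min break → 7 h 40 min
Tue: 05:49–17:35 = 11 h 46 min; less 30 min break → 11 h 16 min
Wed: 08:39–15:46 = 7 h 7 min; less 60 min break → 6 h 7 min
Thu: 06:14–14:01 = 7 h 47 min; less 10 min break → 7 h 37 min
Fri: 09:16–14:14 = 4 h 58 min
Sat: 05:38–12:15 = 6 h 37 min; less 20 min break → 6 h 17 min
Sun: 05:28–09:29 = 4 h 1 min; less 75 min break → 2 h 46 min
Total: 7 h 40 min + 11 h 16 min + 6 h 7 min + 7 h 37 min + 4 h 58 min + 6 h 17 min + 2 h 46 min = 46 h 41 min.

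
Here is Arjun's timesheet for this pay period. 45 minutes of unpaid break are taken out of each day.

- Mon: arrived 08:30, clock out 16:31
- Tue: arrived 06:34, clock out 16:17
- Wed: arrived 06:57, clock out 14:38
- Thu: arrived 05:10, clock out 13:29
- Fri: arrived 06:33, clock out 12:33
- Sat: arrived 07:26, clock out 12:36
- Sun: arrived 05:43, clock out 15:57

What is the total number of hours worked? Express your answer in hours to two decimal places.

49.88 hours

Mon: 08:30–16:31 = 8 h 1 min; less 45 min break → 7 h 16 min
Tue: 06:34–16:17 = 9 h 43 min; less 45 min break → 8 h 58 min
Wed: 06:57–14:38 = 7 h 41 min; less 45 min break → 6 h 56 min
Thu: 05:10–13:29 = 8 h 19 min; less 45 min break → 7 h 34 min
Fri: 06:33–12:33 = 6 h 0 min; less 45 min break → 5 h 15 min
Sat: 07:26–12:36 = 5 h 10 min; less 45 min break → 4 h 25 min
Sun: 05:43–15:57 = 10 h 14 min; less 45 min break → 9 h 29 min
Total: 7 h 16 min + 8 h 58 min + 6 h 56 min + 7 h 34 min + 5 h 15 min + 4 h 25 min + 9 h 29 min = 49 h 53 min.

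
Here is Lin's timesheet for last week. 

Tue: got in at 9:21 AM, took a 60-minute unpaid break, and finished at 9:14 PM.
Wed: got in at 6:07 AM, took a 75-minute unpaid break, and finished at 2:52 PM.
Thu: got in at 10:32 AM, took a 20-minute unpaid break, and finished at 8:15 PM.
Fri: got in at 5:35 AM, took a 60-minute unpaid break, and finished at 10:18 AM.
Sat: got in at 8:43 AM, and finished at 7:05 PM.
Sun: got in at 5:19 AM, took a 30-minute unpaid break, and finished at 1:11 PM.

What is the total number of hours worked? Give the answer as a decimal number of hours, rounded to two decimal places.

49.22 hours

Tue: 9:21 AM–9:14 PM = 11 h 53 min; less 60 min break → 10 h 53 min
Wed: 6:07 AM–2:52 PM = 8 h 45 min; less 75 min break → 7 h 30 min
Thu: 10:32 AM–8:15 PM = 9 h 43 min; less 20 min break → 9 h 23 min
Fri: 5:35 AM–10:18 AM = 4 h 43 min; less 60 min break → 3 h 43 min
Sat: 8:43 AM–7:05 PM = 10 h 22 min
Sun: 5:19 AM–1:11 PM = 7 h 52 min; less 30 min break → 7 h 22 min
Total: 10 h 53 min + 7 h 30 min + 9 h 23 min + 3 h 43 min + 10 h 22 min + 7 h 22 min = 49 h 13 min.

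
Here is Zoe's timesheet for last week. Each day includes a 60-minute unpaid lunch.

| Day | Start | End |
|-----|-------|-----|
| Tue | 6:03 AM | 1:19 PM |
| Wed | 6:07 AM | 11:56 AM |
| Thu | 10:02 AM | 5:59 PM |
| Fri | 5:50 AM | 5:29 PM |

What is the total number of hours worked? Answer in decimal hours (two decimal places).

Tue: 6:03 AM–1:19 PM = 7 h 16 min; less 60 min break → 6 h 16 min
Wed: 6:07 AM–11:56 AM = 5 h 49 min; less 60 min break → 4 h 49 min
Thu: 10:02 AM–5:59 PM = 7 h 57 min; less 60 min break → 6 h 57 min
Fri: 5:50 AM–5:29 PM = 11 h 39 min; less 60 min break → 10 h 39 min
Total: 6 h 16 min + 4 h 49 min + 6 h 57 min + 10 h 39 min = 28 h 41 min.

28.68 hours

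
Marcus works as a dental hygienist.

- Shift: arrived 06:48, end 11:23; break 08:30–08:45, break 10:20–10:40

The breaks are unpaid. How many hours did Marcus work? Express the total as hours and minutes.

Shift: 06:48–11:23 = 4 h 35 min; less 35 min break → 4 h 0 min

4 h 0 min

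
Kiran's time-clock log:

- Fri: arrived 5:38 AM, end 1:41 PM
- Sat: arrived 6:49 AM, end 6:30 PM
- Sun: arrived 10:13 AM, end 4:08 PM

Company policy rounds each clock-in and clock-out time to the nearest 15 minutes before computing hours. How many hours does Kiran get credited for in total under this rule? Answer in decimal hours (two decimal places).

Fri: in 5:38 AM→5:45 AM, out 1:41 PM→1:45 PM; 8 h 0 min
Sat: in 6:49 AM→6:45 AM, out 6:30 PM→6:30 PM; 11 h 45 min
Sun: in 10:13 AM→10:15 AM, out 4:08 PM→4:15 PM; 6 h 0 min
Total credited: 25 h 45 min.

25.75 hours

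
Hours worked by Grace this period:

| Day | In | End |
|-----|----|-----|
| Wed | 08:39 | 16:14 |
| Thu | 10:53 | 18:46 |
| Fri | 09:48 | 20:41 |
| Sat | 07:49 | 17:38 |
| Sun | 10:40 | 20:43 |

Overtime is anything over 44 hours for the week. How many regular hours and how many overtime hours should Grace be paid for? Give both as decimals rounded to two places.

Wed: 08:39–16:14 = 7 h 35 min
Thu: 10:53–18:46 = 7 h 53 min
Fri: 09:48–20:41 = 10 h 53 min
Sat: 07:49–17:38 = 9 h 49 min
Sun: 10:40–20:43 = 10 h 3 min
Total worked: 46 h 13 min = 46.22 h.
Threshold 44 h → overtime 2 h 13 min, regular 44 h 0 min.

Regular 44.00 hours, overtime 2.22 hours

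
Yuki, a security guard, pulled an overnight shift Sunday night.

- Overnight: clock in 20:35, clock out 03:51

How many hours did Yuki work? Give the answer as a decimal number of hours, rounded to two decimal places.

7.27 hours

Overnight: 20:35 → midnight = 3 h 25 min; midnight → 03:51 = 3 h 51 min; span 7 h 16 min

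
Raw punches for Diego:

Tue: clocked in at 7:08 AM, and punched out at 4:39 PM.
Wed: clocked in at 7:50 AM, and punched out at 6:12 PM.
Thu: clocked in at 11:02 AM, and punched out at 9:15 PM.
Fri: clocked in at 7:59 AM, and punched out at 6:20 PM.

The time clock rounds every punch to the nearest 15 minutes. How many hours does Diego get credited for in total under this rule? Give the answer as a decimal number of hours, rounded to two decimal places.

40.50 hours

Tue: in 7:08 AM→7:15 AM, out 4:39 PM→4:45 PM; 9 h 30 min
Wed: in 7:50 AM→7:45 AM, out 6:12 PM→6:15 PM; 10 h 30 min
Thu: in 11:02 AM→11:00 AM, out 9:15 PM→9:15 PM; 10 h 15 min
Fri: in 7:59 AM→8:00 AM, out 6:20 PM→6:15 PM; 10 h 15 min
Total credited: 40 h 30 min.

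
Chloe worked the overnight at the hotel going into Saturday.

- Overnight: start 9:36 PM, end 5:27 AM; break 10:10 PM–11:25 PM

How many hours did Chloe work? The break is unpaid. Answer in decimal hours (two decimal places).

Overnight: 9:36 PM → midnight = 2 h 24 min; midnight → 5:27 AM = 5 h 27 min; span 7 h 51 min; less 75 min break → 6 h 36 min

6.60 hours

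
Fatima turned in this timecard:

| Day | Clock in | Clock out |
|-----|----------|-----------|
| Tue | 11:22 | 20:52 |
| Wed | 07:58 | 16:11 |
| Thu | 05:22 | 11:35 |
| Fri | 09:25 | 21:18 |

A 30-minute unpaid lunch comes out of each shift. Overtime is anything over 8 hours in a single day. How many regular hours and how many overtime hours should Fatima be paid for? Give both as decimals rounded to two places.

Regular 29.43 hours, overtime 4.38 hours

Tue: 11:22–20:52 = 9 h 30 min; less 30 min break → 9 h 0 min
Wed: 07:58–16:11 = 8 h 13 min; less 30 min break → 7 h 43 min
Thu: 05:22–11:35 = 6 h 13 min; less 30 min break → 5 h 43 min
Fri: 09:25–21:18 = 11 h 53 min; less 30 min break → 11 h 23 min
Tue reg 8 h 0 min / OT 1 h 0 min; Wed reg 7 h 43 min / OT 0 h 0 min; Thu reg 5 h 43 min / OT 0 h 0 min; Fri reg 8 h 0 min / OT 3 h 23 min.
Totals: regular 29 h 26 min, overtime 4 h 23 min.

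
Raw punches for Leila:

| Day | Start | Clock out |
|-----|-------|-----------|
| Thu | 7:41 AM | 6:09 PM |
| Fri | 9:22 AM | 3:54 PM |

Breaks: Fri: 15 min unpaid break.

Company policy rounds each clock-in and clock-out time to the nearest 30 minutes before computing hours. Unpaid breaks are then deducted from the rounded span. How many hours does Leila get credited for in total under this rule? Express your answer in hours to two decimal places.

16.75 hours

Thu: in 7:41 AM→7:30 AM, out 6:09 PM→6:00 PM; 10 h 30 min
Fri: in 9:22 AM→9:30 AM, out 3:54 PM→4:00 PM; 6 h 30 min − 15 min = 6 h 15 min
Total credited: 16 h 45 min.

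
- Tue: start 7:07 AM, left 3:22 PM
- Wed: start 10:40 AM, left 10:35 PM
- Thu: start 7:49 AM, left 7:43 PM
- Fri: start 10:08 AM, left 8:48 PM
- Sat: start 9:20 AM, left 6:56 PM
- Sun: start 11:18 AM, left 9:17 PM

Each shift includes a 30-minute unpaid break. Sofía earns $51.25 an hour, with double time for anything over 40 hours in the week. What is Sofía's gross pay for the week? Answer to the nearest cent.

$4029.96

Tue: 7:07 AM–3:22 PM = 8 h 15 min; less 30 min break → 7 h 45 min
Wed: 10:40 AM–10:35 PM = 11 h 55 min; less 30 min break → 11 h 25 min
Thu: 7:49 AM–7:43 PM = 11 h 54 min; less 30 min break → 11 h 24 min
Fri: 10:08 AM–8:48 PM = 10 h 40 min; less 30 min break → 10 h 10 min
Sat: 9:20 AM–6:56 PM = 9 h 36 min; less 30 min break → 9 h 6 min
Sun: 11:18 AM–9:17 PM = 9 h 59 min; less 30 min break → 9 h 29 min
Total worked: 59 h 19 min = 3559 min.
Regular 40 h 0 min = 2400 min at $51.25/h; overtime 19 h 19 min = 1159 min at $102.50/h.
Pay = (2400 × $51.25 + 1159 × $102.50) ÷ 60 = $4029.96.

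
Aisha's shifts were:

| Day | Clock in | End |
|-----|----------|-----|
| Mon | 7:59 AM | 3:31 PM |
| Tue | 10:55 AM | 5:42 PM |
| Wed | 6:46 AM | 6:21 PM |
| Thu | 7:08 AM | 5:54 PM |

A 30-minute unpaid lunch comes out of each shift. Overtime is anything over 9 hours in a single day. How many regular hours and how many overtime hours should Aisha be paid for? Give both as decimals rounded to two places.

Regular 31.32 hours, overtime 3.35 hours

Mon: 7:59 AM–3:31 PM = 7 h 32 min; less 30 min break → 7 h 2 min
Tue: 10:55 AM–5:42 PM = 6 h 47 min; less 30 min break → 6 h 17 min
Wed: 6:46 AM–6:21 PM = 11 h 35 min; less 30 min break → 11 h 5 min
Thu: 7:08 AM–5:54 PM = 10 h 46 min; less 30 min break → 10 h 16 min
Mon reg 7 h 2 min / OT 0 h 0 min; Tue reg 6 h 17 min / OT 0 h 0 min; Wed reg 9 h 0 min / OT 2 h 5 min; Thu reg 9 h 0 min / OT 1 h 16 min.
Totals: regular 31 h 19 min, overtime 3 h 21 min.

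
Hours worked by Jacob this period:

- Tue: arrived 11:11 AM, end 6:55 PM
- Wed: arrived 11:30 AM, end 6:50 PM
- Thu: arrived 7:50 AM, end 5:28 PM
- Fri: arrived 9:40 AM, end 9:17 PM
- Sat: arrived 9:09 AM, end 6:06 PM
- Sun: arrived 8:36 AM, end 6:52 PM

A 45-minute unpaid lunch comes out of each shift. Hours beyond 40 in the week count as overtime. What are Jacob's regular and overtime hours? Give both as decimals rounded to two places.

Regular 40.00 hours, overtime 11.03 hours

Tue: 11:11 AM–6:55 PM = 7 h 44 min; less 45 min break → 6 h 59 min
Wed: 11:30 AM–6:50 PM = 7 h 20 min; less 45 min break → 6 h 35 min
Thu: 7:50 AM–5:28 PM = 9 h 38 min; less 45 min break → 8 h 53 min
Fri: 9:40 AM–9:17 PM = 11 h 37 min; less 45 min break → 10 h 52 min
Sat: 9:09 AM–6:06 PM = 8 h 57 min; less 45 min break → 8 h 12 min
Sun: 8:36 AM–6:52 PM = 10 h 16 min; less 45 min break → 9 h 31 min
Total worked: 51 h 2 min = 51.03 h.
Threshold 40 h → overtime 11 h 2 min, regular 40 h 0 min.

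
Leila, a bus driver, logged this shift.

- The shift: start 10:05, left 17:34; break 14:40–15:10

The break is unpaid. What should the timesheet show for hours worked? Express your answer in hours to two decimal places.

The shift: 10:05–17:34 = 7 h 29 min; less 30 min break → 6 h 59 min

6.98 hours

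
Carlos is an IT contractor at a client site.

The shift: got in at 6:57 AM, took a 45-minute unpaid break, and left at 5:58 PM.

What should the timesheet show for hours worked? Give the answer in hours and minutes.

The shift: 6:57 AM–5:58 PM = 11 h 1 min; less 45 min break → 10 h 16 min

10 h 16 min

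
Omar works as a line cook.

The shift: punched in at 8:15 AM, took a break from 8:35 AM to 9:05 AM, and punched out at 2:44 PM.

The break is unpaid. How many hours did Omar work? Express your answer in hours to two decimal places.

The shift: 8:15 AM–2:44 PM = 6 h 29 min; less 30 min break → 5 h 59 min

5.98 hours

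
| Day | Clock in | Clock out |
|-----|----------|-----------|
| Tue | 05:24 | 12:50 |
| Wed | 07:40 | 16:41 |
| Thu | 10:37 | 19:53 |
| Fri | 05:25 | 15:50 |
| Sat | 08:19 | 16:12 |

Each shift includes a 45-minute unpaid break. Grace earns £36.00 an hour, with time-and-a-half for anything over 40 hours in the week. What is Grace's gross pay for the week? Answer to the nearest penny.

£1454.40

Tue: 05:24–12:50 = 7 h 26 min; less 45 min break → 6 h 41 min
Wed: 07:40–16:41 = 9 h 1 min; less 45 min break → 8 h 16 min
Thu: 10:37–19:53 = 9 h 16 min; less 45 min break → 8 h 31 min
Fri: 05:25–15:50 = 10 h 25 min; less 45 min break → 9 h 40 min
Sat: 08:19–16:12 = 7 h 53 min; less 45 min break → 7 h 8 min
Total worked: 40 h 16 min = 2416 min.
Regular 40 h 0 min = 2400 min at £36.00/h; overtime 0 h 16 min = 16 min at £54.00/h.
Pay = (2400 × £36.00 + 16 × £54.00) ÷ 60 = £1454.40.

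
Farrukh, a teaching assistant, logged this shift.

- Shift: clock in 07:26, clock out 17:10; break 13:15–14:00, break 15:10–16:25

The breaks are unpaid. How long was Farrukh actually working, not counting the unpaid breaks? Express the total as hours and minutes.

7 h 44 min

Shift: 07:26–17:10 = 9 h 44 min; less 120 min break → 7 h 44 min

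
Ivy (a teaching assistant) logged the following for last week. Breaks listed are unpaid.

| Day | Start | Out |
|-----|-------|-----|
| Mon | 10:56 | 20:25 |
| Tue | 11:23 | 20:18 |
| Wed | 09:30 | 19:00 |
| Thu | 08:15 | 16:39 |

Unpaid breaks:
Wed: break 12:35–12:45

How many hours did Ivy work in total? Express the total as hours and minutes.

Mon: 10:56–20:25 = 9 h 29 min
Tue: 11:23–20:18 = 8 h 55 min
Wed: 09:30–19:00 = 9 h 30 min; less 10 min break → 9 h 20 min
Thu: 08:15–16:39 = 8 h 24 min
Total: 9 h 29 min + 8 h 55 min + 9 h 20 min + 8 h 24 min = 36 h 8 min.

36 h 8 min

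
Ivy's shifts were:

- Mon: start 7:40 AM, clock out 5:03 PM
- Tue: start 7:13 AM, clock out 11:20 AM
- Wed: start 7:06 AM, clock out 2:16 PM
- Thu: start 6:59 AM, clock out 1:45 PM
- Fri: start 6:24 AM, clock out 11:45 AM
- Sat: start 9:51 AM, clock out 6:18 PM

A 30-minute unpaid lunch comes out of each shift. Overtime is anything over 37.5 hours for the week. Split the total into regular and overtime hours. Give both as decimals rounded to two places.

Regular 37.50 hours, overtime 0.73 hours

Mon: 7:40 AM–5:03 PM = 9 h 23 min; less 30 min break → 8 h 53 min
Tue: 7:13 AM–11:20 AM = 4 h 7 min; less 30 min break → 3 h 37 min
Wed: 7:06 AM–2:16 PM = 7 h 10 min; less 30 min break → 6 h 40 min
Thu: 6:59 AM–1:45 PM = 6 h 46 min; less 30 min break → 6 h 16 min
Fri: 6:24 AM–11:45 AM = 5 h 21 min; less 30 min break → 4 h 51 min
Sat: 9:51 AM–6:18 PM = 8 h 27 min; less 30 min break → 7 h 57 min
Total worked: 38 h 14 min = 38.23 h.
Threshold 37.5 h → overtime 0 h 44 min, regular 37 h 30 min.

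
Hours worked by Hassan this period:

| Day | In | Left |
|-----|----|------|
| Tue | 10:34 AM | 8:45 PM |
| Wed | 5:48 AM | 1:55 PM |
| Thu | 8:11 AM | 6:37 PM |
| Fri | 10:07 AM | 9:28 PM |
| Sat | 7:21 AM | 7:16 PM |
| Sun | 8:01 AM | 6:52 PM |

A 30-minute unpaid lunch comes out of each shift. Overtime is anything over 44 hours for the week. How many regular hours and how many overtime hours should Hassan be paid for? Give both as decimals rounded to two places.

Tue: 10:34 AM–8:45 PM = 10 h 11 min; less 30 min break → 9 h 41 min
Wed: 5:48 AM–1:55 PM = 8 h 7 min; less 30 min break → 7 h 37 min
Thu: 8:11 AM–6:37 PM = 10 h 26 min; less 30 min break → 9 h 56 min
Fri: 10:07 AM–9:28 PM = 11 h 21 min; less 30 min break → 10 h 51 min
Sat: 7:21 AM–7:16 PM = 11 h 55 min; less 30 min break → 11 h 25 min
Sun: 8:01 AM–6:52 PM = 10 h 51 min; less 30 min break → 10 h 21 min
Total worked: 59 h 51 min = 59.85 h.
Threshold 44 h → overtime 15 h 51 min, regular 44 h 0 min.

Regular 44.00 hours, overtime 15.85 hours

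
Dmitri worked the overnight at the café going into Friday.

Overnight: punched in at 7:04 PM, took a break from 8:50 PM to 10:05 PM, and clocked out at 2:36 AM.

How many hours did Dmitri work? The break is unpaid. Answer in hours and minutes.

Overnight: 7:04 PM → midnight = 4 h 56 min; midnight → 2:36 AM = 2 h 36 min; span 7 h 32 min; less 75 min break → 6 h 17 min

6 h 17 min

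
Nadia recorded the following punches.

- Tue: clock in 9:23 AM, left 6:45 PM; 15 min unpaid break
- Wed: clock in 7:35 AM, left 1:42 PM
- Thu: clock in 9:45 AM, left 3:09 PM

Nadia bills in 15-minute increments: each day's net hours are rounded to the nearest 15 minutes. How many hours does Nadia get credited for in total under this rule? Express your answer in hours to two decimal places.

20.50 hours

Tue: 9:23 AM–6:45 PM = 9 h 22 min − 15 min = 9 h 7 min → rounds to 9 h 0 min
Wed: 7:35 AM–1:42 PM = 6 h 7 min → rounds to 6 h 0 min
Thu: 9:45 AM–3:09 PM = 5 h 24 min → rounds to 5 h 30 min
Total credited: 20 h 30 min.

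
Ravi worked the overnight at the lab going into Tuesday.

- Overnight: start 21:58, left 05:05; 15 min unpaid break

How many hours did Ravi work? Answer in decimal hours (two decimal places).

6.87 hours

Overnight: 21:58 → midnight = 2 h 2 min; midnight → 05:05 = 5 h 5 min; span 7 h 7 min; less 15 min break → 6 h 52 min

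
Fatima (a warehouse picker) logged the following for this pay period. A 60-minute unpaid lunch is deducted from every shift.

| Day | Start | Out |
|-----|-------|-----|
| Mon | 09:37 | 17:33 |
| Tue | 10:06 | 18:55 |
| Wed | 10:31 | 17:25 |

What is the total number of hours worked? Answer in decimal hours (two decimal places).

Mon: 09:37–17:33 = 7 h 56 min; less 60 min break → 6 h 56 min
Tue: 10:06–18:55 = 8 h 49 min; less 60 min break → 7 h 49 min
Wed: 10:31–17:25 = 6 h 54 min; less 60 min break → 5 h 54 min
Total: 6 h 56 min + 7 h 49 min + 5 h 54 min = 20 h 39 min.

20.65 hours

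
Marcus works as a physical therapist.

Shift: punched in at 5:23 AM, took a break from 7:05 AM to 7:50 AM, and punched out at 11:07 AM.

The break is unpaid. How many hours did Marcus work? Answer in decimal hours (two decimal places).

4.98 hours

Shift: 5:23 AM–11:07 AM = 5 h 44 min; less 45 min break → 4 h 59 min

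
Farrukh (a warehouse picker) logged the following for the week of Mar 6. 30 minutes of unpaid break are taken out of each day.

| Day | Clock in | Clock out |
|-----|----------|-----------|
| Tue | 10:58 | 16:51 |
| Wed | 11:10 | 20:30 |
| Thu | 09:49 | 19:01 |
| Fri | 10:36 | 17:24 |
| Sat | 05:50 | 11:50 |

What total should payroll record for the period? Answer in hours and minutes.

34 h 43 min

Tue: 10:58–16:51 = 5 h 53 min; less 30 min break → 5 h 23 min
Wed: 11:10–20:30 = 9 h 20 min; less 30 min break → 8 h 50 min
Thu: 09:49–19:01 = 9 h 12 min; less 30 min break → 8 h 42 min
Fri: 10:36–17:24 = 6 h 48 min; less 30 min break → 6 h 18 min
Sat: 05:50–11:50 = 6 h 0 min; less 30 min break → 5 h 30 min
Total: 5 h 23 min + 8 h 50 min + 8 h 42 min + 6 h 18 min + 5 h 30 min = 34 h 43 min.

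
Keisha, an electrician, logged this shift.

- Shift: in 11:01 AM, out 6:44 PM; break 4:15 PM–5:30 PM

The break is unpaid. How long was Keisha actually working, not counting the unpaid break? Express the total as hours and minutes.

Shift: 11:01 AM–6:44 PM = 7 h 43 min; less 75 min break → 6 h 28 min

6 h 28 min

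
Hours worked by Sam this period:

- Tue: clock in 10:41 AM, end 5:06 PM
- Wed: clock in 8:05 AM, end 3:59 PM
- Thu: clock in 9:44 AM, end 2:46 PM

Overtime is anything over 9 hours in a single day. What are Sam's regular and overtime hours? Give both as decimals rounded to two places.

Regular 19.35 hours, overtime 0.00 hours

Tue: 10:41 AM–5:06 PM = 6 h 25 min
Wed: 8:05 AM–3:59 PM = 7 h 54 min
Thu: 9:44 AM–2:46 PM = 5 h 2 min
Tue reg 6 h 25 min / OT 0 h 0 min; Wed reg 7 h 54 min / OT 0 h 0 min; Thu reg 5 h 2 min / OT 0 h 0 min.
Totals: regular 19 h 21 min, overtime 0 h 0 min.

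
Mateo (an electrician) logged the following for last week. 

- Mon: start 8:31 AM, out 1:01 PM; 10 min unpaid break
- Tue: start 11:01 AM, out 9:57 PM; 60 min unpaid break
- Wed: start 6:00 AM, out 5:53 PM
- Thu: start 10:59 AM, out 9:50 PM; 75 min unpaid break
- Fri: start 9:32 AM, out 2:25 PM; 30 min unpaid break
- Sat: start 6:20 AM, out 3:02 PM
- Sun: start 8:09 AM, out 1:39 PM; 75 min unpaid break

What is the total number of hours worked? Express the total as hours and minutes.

Mon: 8:31 AM–1:01 PM = 4 h 30 min; less 10 min break → 4 h 20 min
Tue: 11:01 AM–9:57 PM = 10 h 56 min; less 60 min break → 9 h 56 min
Wed: 6:00 AM–5:53 PM = 11 h 53 min
Thu: 10:59 AM–9:50 PM = 10 h 51 min; less 75 min break → 9 h 36 min
Fri: 9:32 AM–2:25 PM = 4 h 53 min; less 30 min break → 4 h 23 min
Sat: 6:20 AM–3:02 PM = 8 h 42 min
Sun: 8:09 AM–1:39 PM = 5 h 30 min; less 75 min break → 4 h 15 min
Total: 4 h 20 min + 9 h 56 min + 11 h 53 min + 9 h 36 min + 4 h 23 min + 8 h 42 min + 4 h 15 min = 53 h 5 min.

53 h 5 min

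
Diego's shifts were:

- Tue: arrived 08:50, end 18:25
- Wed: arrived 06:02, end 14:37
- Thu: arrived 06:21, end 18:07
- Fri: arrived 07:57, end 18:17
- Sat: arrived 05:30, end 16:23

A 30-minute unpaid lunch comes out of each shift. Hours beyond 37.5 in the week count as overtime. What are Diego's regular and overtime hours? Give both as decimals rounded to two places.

Regular 37.50 hours, overtime 11.15 hours

Tue: 08:50–18:25 = 9 h 35 min; less 30 min break → 9 h 5 min
Wed: 06:02–14:37 = 8 h 35 min; less 30 min break → 8 h 5 min
Thu: 06:21–18:07 = 11 h 46 min; less 30 min break → 11 h 16 min
Fri: 07:57–18:17 = 10 h 20 min; less 30 min break → 9 h 50 min
Sat: 05:30–16:23 = 10 h 53 min; less 30 min break → 10 h 23 min
Total worked: 48 h 39 min = 48.65 h.
Threshold 37.5 h → overtime 11 h 9 min, regular 37 h 30 min.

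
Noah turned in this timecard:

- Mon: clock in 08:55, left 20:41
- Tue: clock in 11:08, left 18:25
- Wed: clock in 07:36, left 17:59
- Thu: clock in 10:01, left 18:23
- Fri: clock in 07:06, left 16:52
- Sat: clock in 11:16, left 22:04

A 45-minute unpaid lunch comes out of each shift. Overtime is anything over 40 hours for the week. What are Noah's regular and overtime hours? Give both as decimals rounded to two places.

Regular 40.00 hours, overtime 13.87 hours

Mon: 08:55–20:41 = 11 h 46 min; less 45 min break → 11 h 1 min
Tue: 11:08–18:25 = 7 h 17 min; less 45 min break → 6 h 32 min
Wed: 07:36–17:59 = 10 h 23 min; less 45 min break → 9 h 38 min
Thu: 10:01–18:23 = 8 h 22 min; less 45 min break → 7 h 37 min
Fri: 07:06–16:52 = 9 h 46 min; less 45 min break → 9 h 1 min
Sat: 11:16–22:04 = 10 h 48 min; less 45 min break → 10 h 3 min
Total worked: 53 h 52 min = 53.87 h.
Threshold 40 h → overtime 13 h 52 min, regular 40 h 0 min.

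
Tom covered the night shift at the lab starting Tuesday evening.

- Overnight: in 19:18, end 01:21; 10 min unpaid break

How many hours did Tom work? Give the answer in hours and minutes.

Overnight: 19:18 → midnight = 4 h 42 min; midnight → 01:21 = 1 h 21 min; span 6 h 3 min; less 10 min break → 5 h 53 min

5 h 53 min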